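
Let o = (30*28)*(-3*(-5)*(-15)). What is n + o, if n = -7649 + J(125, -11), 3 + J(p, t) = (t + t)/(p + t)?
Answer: -11209175/57 ≈ -1.9665e+5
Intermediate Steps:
J(p, t) = -3 + 2*t/(p + t) (J(p, t) = -3 + (t + t)/(p + t) = -3 + (2*t)/(p + t) = -3 + 2*t/(p + t))
o = -189000 (o = 840*(15*(-15)) = 840*(-225) = -189000)
n = -436175/57 (n = -7649 + (-1*(-11) - 3*125)/(125 - 11) = -7649 + (11 - 375)/114 = -7649 + (1/114)*(-364) = -7649 - 182/57 = -436175/57 ≈ -7652.2)
n + o = -436175/57 - 189000 = -11209175/57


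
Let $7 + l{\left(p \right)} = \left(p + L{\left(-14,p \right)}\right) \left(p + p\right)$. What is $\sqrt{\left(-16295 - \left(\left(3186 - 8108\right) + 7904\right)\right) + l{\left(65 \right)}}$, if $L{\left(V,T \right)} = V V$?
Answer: $\sqrt{14646} \approx 121.02$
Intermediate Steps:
$L{\left(V,T \right)} = V^{2}$
$l{\left(p \right)} = -7 + 2 p \left(196 + p\right)$ ($l{\left(p \right)} = -7 + \left(p + \left(-14\right)^{2}\right) \left(p + p\right) = -7 + \left(p + 196\right) 2 p = -7 + \left(196 + p\right) 2 p = -7 + 2 p \left(196 + p\right)$)
$\sqrt{\left(-16295 - \left(\left(3186 - 8108\right) + 7904\right)\right) + l{\left(65 \right)}} = \sqrt{\left(-16295 - \left(\left(3186 - 8108\right) + 7904\right)\right) + \left(-7 + 2 \cdot 65^{2} + 392 \cdot 65\right)} = \sqrt{\left(-16295 - \left(-4922 + 7904\right)\right) + \left(-7 + 2 \cdot 4225 + 25480\right)} = \sqrt{\left(-16295 - 2982\right) + \left(-7 + 8450 + 25480\right)} = \sqrt{\left(-16295 - 2982\right) + 33923} = \sqrt{-19277 + 33923} = \sqrt{14646}$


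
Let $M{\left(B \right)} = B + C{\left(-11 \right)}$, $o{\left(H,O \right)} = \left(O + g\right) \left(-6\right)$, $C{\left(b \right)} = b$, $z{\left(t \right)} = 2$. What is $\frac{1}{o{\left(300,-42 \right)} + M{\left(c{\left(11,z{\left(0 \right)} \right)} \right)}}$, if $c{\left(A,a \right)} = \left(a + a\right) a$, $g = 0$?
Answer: $\frac{1}{249} \approx 0.0040161$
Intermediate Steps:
$c{\left(A,a \right)} = 2 a^{2}$ ($c{\left(A,a \right)} = 2 a a = 2 a^{2}$)
$o{\left(H,O \right)} = - 6 O$ ($o{\left(H,O \right)} = \left(O + 0\right) \left(-6\right) = O \left(-6\right) = - 6 O$)
$M{\left(B \right)} = -11 + B$ ($M{\left(B \right)} = B - 11 = -11 + B$)
$\frac{1}{o{\left(300,-42 \right)} + M{\left(c{\left(11,z{\left(0 \right)} \right)} \right)}} = \frac{1}{\left(-6\right) \left(-42\right) - \left(11 - 2 \cdot 2^{2}\right)} = \frac{1}{252 + \left(-11 + 2 \cdot 4\right)} = \frac{1}{252 + \left(-11 + 8\right)} = \frac{1}{252 - 3} = \frac{1}{249}$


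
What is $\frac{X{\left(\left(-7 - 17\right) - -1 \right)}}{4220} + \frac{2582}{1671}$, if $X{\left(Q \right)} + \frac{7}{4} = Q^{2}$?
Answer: $\frac{47108299}{28206480} \approx 1.6701$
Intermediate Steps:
$X{\left(Q \right)} = - \frac{7}{4} + Q^{2}$
$\frac{X{\left(\left(-7 - 17\right) - -1 \right)}}{4220} + \frac{2582}{1671} = \frac{- \frac{7}{4} + \left(\left(-7 - 17\right) - -1\right)^{2}}{4220} + \frac{2582}{1671} = \left(- \frac{7}{4} + \left(-24 + 1\right)^{2}\right) \frac{1}{4220} + 2582 \cdot \frac{1}{1671} = \left(- \frac{7}{4} + \left(-23\right)^{2}\right) \frac{1}{4220} + \frac{2582}{1671} = \left(- \frac{7}{4} + 529\right) \frac{1}{4220} + \frac{2582}{1671} = \frac{2109}{4} \cdot \frac{1}{4220} + \frac{2582}{1671} = \frac{2109}{16880} + \frac{2582}{1671} = \frac{47108299}{28206480}$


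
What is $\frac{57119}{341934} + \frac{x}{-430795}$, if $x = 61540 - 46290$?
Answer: $\frac{3878417221}{29460691506} \approx 0.13165$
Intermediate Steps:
$x = 15250$ ($x = 61540 - 46290 = 15250$)
$\frac{57119}{341934} + \frac{x}{-430795} = \frac{57119}{341934} + \frac{15250}{-430795} = 57119 \cdot \frac{1}{341934} + 15250 \left(- \frac{1}{430795}\right) = \frac{57119}{341934} - \frac{3050}{86159} = \frac{3878417221}{29460691506}$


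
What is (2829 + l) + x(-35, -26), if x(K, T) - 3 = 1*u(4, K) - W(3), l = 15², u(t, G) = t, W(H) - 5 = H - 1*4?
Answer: 3057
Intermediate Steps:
W(H) = 1 + H (W(H) = 5 + (H - 1*4) = 5 + (H - 4) = 5 + (-4 + H) = 1 + H)
l = 225
x(K, T) = 3 (x(K, T) = 3 + (1*4 - (1 + 3)) = 3 + (4 - 1*4) = 3 + (4 - 4) = 3 + 0 = 3)
(2829 + l) + x(-35, -26) = (2829 + 225) + 3 = 3054 + 3 = 3057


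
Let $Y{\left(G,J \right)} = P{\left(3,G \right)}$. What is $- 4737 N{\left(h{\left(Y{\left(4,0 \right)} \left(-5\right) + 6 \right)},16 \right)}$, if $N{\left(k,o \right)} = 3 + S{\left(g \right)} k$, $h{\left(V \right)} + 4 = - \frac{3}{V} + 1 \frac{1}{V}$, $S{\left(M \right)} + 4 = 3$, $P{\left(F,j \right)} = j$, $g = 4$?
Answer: $- \frac{227376}{7} \approx -32482.0$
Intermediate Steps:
$S{\left(M \right)} = -1$ ($S{\left(M \right)} = -4 + 3 = -1$)
$Y{\left(G,J \right)} = G$
$h{\left(V \right)} = -4 - \frac{2}{V}$ ($h{\left(V \right)} = -4 + \left(- \frac{3}{V} + 1 \frac{1}{V}\right) = -4 + \left(- \frac{3}{V} + \frac{1}{V}\right) = -4 - \frac{2}{V}$)
$N{\left(k,o \right)} = 3 - k$
$- 4737 N{\left(h{\left(Y{\left(4,0 \right)} \left(-5\right) + 6 \right)},16 \right)} = - 4737 \left(3 - \left(-4 - \frac{2}{4 \left(-5\right) + 6}\right)\right) = - 4737 \left(3 - \left(-4 - \frac{2}{-20 + 6}\right)\right) = - 4737 \left(3 - \left(-4 - \frac{2}{-14}\right)\right) = - 4737 \left(3 - \left(-4 - - \frac{1}{7}\right)\right) = - 4737 \left(3 - \left(-4 + \frac{1}{7}\right)\right) = - 4737 \left(3 - - \frac{27}{7}\right) = - 4737 \left(3 + \frac{27}{7}\right) = \left(-4737\right) \frac{48}{7} = - \frac{227376}{7}$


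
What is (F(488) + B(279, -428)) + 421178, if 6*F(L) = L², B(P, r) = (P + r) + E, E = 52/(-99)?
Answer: 45611195/99 ≈ 4.6072e+5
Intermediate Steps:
E = -52/99 (E = 52*(-1/99) = -52/99 ≈ -0.52525)
B(P, r) = -52/99 + P + r (B(P, r) = (P + r) - 52/99 = -52/99 + P + r)
F(L) = L²/6
(F(488) + B(279, -428)) + 421178 = ((⅙)*488² + (-52/99 + 279 - 428)) + 421178 = ((⅙)*238144 - 14803/99) + 421178 = (119072/3 - 14803/99) + 421178 = 3914573/99 + 421178 = 45611195/99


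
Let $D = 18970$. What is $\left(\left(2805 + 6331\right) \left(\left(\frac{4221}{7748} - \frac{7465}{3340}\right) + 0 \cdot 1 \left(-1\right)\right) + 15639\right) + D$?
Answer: $\frac{6200099055}{323479} \approx 19167.0$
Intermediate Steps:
$\left(\left(2805 + 6331\right) \left(\left(\frac{4221}{7748} - \frac{7465}{3340}\right) + 0 \cdot 1 \left(-1\right)\right) + 15639\right) + D = \left(\left(2805 + 6331\right) \left(\left(\frac{4221}{7748} - \frac{7465}{3340}\right) + 0 \cdot 1 \left(-1\right)\right) + 15639\right) + 18970 = \left(9136 \left(\left(4221 \cdot \frac{1}{7748} - \frac{1493}{668}\right) + 0 \left(-1\right)\right) + 15639\right) + 18970 = \left(9136 \left(\left(\frac{4221}{7748} - \frac{1493}{668}\right) + 0\right) + 15639\right) + 18970 = \left(9136 \left(- \frac{1093517}{646958} + 0\right) + 15639\right) + 18970 = \left(9136 \left(- \frac{1093517}{646958}\right) + 15639\right) + 18970 = \left(- \frac{4995185656}{323479} + 15639\right) + 18970 = \frac{63702425}{323479} + 18970 = \frac{6200099055}{323479}$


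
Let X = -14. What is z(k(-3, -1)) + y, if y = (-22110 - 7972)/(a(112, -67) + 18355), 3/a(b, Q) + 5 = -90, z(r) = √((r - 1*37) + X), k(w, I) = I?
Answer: -1428895/871861 + 2*I*√13 ≈ -1.6389 + 7.2111*I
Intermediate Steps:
z(r) = √(-51 + r) (z(r) = √((r - 1*37) - 14) = √((r - 37) - 14) = √((-37 + r) - 14) = √(-51 + r))
a(b, Q) = -3/95 (a(b, Q) = 3/(-5 - 90) = 3/(-95) = 3*(-1/95) = -3/95)
y = -1428895/871861 (y = (-22110 - 7972)/(-3/95 + 18355) = -30082/1743722/95 = -30082*95/1743722 = -1428895/871861 ≈ -1.6389)
z(k(-3, -1)) + y = √(-51 - 1) - 1428895/871861 = √(-52) - 1428895/871861 = 2*I*√13 - 1428895/871861 = -1428895/871861 + 2*I*√13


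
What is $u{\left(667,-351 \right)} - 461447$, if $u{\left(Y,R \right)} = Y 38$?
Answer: $-436101$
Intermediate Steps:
$u{\left(Y,R \right)} = 38 Y$
$u{\left(667,-351 \right)} - 461447 = 38 \cdot 667 - 461447 = 25346 - 461447 = -436101$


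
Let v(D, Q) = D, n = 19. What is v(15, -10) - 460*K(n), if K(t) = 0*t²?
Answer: 15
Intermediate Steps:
K(t) = 0
v(15, -10) - 460*K(n) = 15 - 460*0 = 15 + 0 = 15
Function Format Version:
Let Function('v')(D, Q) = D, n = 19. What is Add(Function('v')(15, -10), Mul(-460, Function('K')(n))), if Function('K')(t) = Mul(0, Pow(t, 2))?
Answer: 15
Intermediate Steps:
Function('K')(t) = 0
Add(Function('v')(15, -10), Mul(-460, Function('K')(n))) = Add(15, Mul(-460, 0)) = Add(15, 0) = 15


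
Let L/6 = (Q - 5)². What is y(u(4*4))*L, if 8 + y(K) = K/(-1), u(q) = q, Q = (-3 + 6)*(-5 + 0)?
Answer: -57600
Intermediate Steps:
Q = -15 (Q = 3*(-5) = -15)
y(K) = -8 - K (y(K) = -8 + K/(-1) = -8 + K*(-1) = -8 - K)
L = 2400 (L = 6*(-15 - 5)² = 6*(-20)² = 6*400 = 2400)
y(u(4*4))*L = (-8 - 4*4)*2400 = (-8 - 1*16)*2400 = (-8 - 16)*2400 = -24*2400 = -57600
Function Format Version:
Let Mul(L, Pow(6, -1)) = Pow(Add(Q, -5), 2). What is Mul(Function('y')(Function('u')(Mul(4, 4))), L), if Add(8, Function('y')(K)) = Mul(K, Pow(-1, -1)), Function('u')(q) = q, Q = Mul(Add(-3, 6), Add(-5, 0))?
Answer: -57600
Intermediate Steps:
Q = -15 (Q = Mul(3, -5) = -15)
Function('y')(K) = Add(-8, Mul(-1, K)) (Function('y')(K) = Add(-8, Mul(K, Pow(-1, -1))) = Add(-8, Mul(K, -1)) = Add(-8, Mul(-1, K)))
L = 2400 (L = Mul(6, Pow(Add(-15, -5), 2)) = Mul(6, Pow(-20, 2)) = Mul(6, 400) = 2400)
Mul(Function('y')(Function('u')(Mul(4, 4))), L) = Mul(Add(-8, Mul(-1, Mul(4, 4))), 2400) = Mul(Add(-8, Mul(-1, 16)), 2400) = Mul(Add(-8, -16), 2400) = Mul(-24, 2400) = -57600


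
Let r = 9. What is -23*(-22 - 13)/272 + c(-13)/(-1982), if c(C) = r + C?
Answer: 798299/269552 ≈ 2.9616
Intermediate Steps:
c(C) = 9 + C
-23*(-22 - 13)/272 + c(-13)/(-1982) = -23*(-22 - 13)/272 + (9 - 13)/(-1982) = -23*(-35)*(1/272) - 4*(-1/1982) = 805*(1/272) + 2/991 = 805/272 + 2/991 = 798299/269552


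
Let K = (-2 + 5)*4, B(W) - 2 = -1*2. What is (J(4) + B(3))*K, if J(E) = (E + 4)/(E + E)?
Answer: 12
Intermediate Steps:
B(W) = 0 (B(W) = 2 - 1*2 = 2 - 2 = 0)
J(E) = (4 + E)/(2*E) (J(E) = (4 + E)/((2*E)) = (4 + E)*(1/(2*E)) = (4 + E)/(2*E))
K = 12 (K = 3*4 = 12)
(J(4) + B(3))*K = ((½)*(4 + 4)/4 + 0)*12 = ((½)*(¼)*8 + 0)*12 = (1 + 0)*12 = 1*12 = 12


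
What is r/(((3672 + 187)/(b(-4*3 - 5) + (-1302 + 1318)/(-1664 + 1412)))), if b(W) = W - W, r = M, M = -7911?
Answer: 3516/27013 ≈ 0.13016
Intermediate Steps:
r = -7911
b(W) = 0
r/(((3672 + 187)/(b(-4*3 - 5) + (-1302 + 1318)/(-1664 + 1412)))) = -7911*(0 + (-1302 + 1318)/(-1664 + 1412))/(3672 + 187) = -7911/(3859/(0 + 16/(-252))) = -7911/(3859/(0 + 16*(-1/252))) = -7911/(3859/(0 - 4/63)) = -7911/(3859/(-4/63)) = -7911/(3859*(-63/4)) = -7911/(-243117/4) = -7911*(-4/243117) = 3516/27013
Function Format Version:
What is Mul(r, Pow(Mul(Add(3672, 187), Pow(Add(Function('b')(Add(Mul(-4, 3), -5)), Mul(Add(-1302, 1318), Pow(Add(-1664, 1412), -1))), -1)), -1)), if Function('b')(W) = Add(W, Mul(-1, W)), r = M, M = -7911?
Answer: Rational(3516, 27013) ≈ 0.13016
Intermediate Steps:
r = -7911
Function('b')(W) = 0
Mul(r, Pow(Mul(Add(3672, 187), Pow(Add(Function('b')(Add(Mul(-4, 3), -5)), Mul(Add(-1302, 1318), Pow(Add(-1664, 1412), -1))), -1)), -1)) = Mul(-7911, Pow(Mul(Add(3672, 187), Pow(Add(0, Mul(Add(-1302, 1318), Pow(Add(-1664, 1412), -1))), -1)), -1)) = Mul(-7911, Pow(Mul(3859, Pow(Add(0, Mul(16, Pow(-252, -1))), -1)), -1)) = Mul(-7911, Pow(Mul(3859, Pow(Add(0, Mul(16, Rational(-1, 252))), -1)), -1)) = Mul(-7911, Pow(Mul(3859, Pow(Add(0, Rational(-4, 63)), -1)), -1)) = Mul(-7911, Pow(Mul(3859, Pow(Rational(-4, 63), -1)), -1)) = Mul(-7911, Pow(Mul(3859, Rational(-63, 4)), -1)) = Mul(-7911, Pow(Rational(-243117, 4), -1)) = Mul(-7911, Rational(-4, 243117)) = Rational(3516, 27013)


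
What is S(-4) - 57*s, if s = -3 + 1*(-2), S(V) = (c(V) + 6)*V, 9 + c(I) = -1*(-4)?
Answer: 281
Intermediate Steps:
c(I) = -5 (c(I) = -9 - 1*(-4) = -9 + 4 = -5)
S(V) = V (S(V) = (-5 + 6)*V = 1*V = V)
s = -5 (s = -3 - 2 = -5)
S(-4) - 57*s = -4 - 57*(-5) = -4 + 285 = 281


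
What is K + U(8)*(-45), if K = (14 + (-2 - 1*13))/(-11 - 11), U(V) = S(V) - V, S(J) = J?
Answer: 1/22 ≈ 0.045455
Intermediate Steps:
U(V) = 0 (U(V) = V - V = 0)
K = 1/22 (K = (14 + (-2 - 13))/(-22) = (14 - 15)*(-1/22) = -1*(-1/22) = 1/22 ≈ 0.045455)
K + U(8)*(-45) = 1/22 + 0*(-45) = 1/22 + 0 = 1/22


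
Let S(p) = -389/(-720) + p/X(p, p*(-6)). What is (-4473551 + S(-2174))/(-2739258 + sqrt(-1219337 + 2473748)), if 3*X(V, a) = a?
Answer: 1471977207787/901325301640 + 3220956691*sqrt(139379)/1800847952676720 ≈ 1.6338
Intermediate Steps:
X(V, a) = a/3
S(p) = 29/720 (S(p) = -389/(-720) + p/(((p*(-6))/3)) = -389*(-1/720) + p/(((-6*p)/3)) = 389/720 + p/((-2*p)) = 389/720 + p*(-1/(2*p)) = 389/720 - 1/2 = 29/720)
(-4473551 + S(-2174))/(-2739258 + sqrt(-1219337 + 2473748)) = (-4473551 + 29/720)/(-2739258 + sqrt(-1219337 + 2473748)) = -3220956691/(720*(-2739258 + sqrt(1254411))) = -3220956691/(720*(-2739258 + 3*sqrt(139379)))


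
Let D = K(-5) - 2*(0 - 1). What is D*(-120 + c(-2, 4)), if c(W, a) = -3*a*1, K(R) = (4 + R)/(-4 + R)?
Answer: -836/3 ≈ -278.67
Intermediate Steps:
K(R) = (4 + R)/(-4 + R)
c(W, a) = -3*a
D = 19/9 (D = (4 - 5)/(-4 - 5) - 2*(0 - 1) = -1/(-9) - 2*(-1) = -1/9*(-1) + 2 = 1/9 + 2 = 19/9 ≈ 2.1111)
D*(-120 + c(-2, 4)) = 19*(-120 - 3*4)/9 = 19*(-120 - 12)/9 = (19/9)*(-132) = -836/3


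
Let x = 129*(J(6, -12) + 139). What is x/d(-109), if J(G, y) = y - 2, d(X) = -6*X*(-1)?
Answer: -5375/218 ≈ -24.656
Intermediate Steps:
d(X) = 6*X
J(G, y) = -2 + y
x = 16125 (x = 129*((-2 - 12) + 139) = 129*(-14 + 139) = 129*125 = 16125)
x/d(-109) = 16125/((6*(-109))) = 16125/(-654) = 16125*(-1/654) = -5375/218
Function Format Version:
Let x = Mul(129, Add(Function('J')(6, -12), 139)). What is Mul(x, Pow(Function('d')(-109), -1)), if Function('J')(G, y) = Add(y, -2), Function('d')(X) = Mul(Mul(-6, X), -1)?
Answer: Rational(-5375, 218) ≈ -24.656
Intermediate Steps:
Function('d')(X) = Mul(6, X)
Function('J')(G, y) = Add(-2, y)
x = 16125 (x = Mul(129, Add(Add(-2, -12), 139)) = Mul(129, Add(-14, 139)) = Mul(129, 125) = 16125)
Mul(x, Pow(Function('d')(-109), -1)) = Mul(16125, Pow(Mul(6, -109), -1)) = Mul(16125, Pow(-654, -1)) = Mul(16125, Rational(-1, 654)) = Rational(-5375, 218)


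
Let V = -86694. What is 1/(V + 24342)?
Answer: -1/62352 ≈ -1.6038e-5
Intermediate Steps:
1/(V + 24342) = 1/(-86694 + 24342) = 1/(-62352) = -1/62352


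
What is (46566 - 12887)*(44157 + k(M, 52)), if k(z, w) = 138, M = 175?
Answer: 1491811305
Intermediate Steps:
(46566 - 12887)*(44157 + k(M, 52)) = (46566 - 12887)*(44157 + 138) = 33679*44295 = 1491811305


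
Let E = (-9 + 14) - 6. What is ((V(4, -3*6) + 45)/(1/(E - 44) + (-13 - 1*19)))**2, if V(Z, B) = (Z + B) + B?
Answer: 342225/2076481 ≈ 0.16481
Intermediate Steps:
E = -1 (E = 5 - 6 = -1)
V(Z, B) = Z + 2*B (V(Z, B) = (B + Z) + B = Z + 2*B)
((V(4, -3*6) + 45)/(1/(E - 44) + (-13 - 1*19)))**2 = (((4 + 2*(-3*6)) + 45)/(1/(-1 - 44) + (-13 - 1*19)))**2 = (((4 + 2*(-18)) + 45)/(1/(-45) + (-13 - 19)))**2 = (((4 - 36) + 45)/(-1/45 - 32))**2 = ((-32 + 45)/(-1441/45))**2 = (13*(-45/1441))**2 = (-585/1441)**2 = 342225/2076481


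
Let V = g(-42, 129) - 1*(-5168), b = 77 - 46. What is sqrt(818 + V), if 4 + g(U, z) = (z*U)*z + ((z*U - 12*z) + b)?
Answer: 5*I*sqrt(27995) ≈ 836.58*I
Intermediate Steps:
b = 31
g(U, z) = 27 - 12*z + U*z + U*z**2 (g(U, z) = -4 + ((z*U)*z + ((z*U - 12*z) + 31)) = -4 + ((U*z)*z + ((U*z - 12*z) + 31)) = -4 + (U*z**2 + ((-12*z + U*z) + 31)) = -4 + (U*z**2 + (31 - 12*z + U*z)) = -4 + (31 - 12*z + U*z + U*z**2) = 27 - 12*z + U*z + U*z**2)
V = -700693 (V = (27 - 12*129 - 42*129 - 42*129**2) - 1*(-5168) = (27 - 1548 - 5418 - 42*16641) + 5168 = (27 - 1548 - 5418 - 698922) + 5168 = -705861 + 5168 = -700693)
sqrt(818 + V) = sqrt(818 - 700693) = sqrt(-699875) = 5*I*sqrt(27995)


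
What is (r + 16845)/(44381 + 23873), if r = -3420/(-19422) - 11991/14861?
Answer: 19292841454/78175299059 ≈ 0.24679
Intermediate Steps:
r = -1444957/2290717 (r = -3420*(-1/19422) - 11991*1/14861 = 190/1079 - 1713/2123 = -1444957/2290717 ≈ -0.63079)
(r + 16845)/(44381 + 23873) = (-1444957/2290717 + 16845)/(44381 + 23873) = (38585682908/2290717)/68254 = (38585682908/2290717)*(1/68254) = 19292841454/78175299059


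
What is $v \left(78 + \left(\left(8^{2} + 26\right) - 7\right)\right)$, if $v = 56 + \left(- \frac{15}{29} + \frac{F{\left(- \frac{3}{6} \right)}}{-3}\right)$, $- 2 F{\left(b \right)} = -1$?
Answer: $\frac{1549625}{174} \approx 8905.9$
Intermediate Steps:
$F{\left(b \right)} = \frac{1}{2}$ ($F{\left(b \right)} = \left(- \frac{1}{2}\right) \left(-1\right) = \frac{1}{2}$)
$v = \frac{9625}{174}$ ($v = 56 + \left(- \frac{15}{29} + \frac{1}{2 \left(-3\right)}\right) = 56 + \left(\left(-15\right) \frac{1}{29} + \frac{1}{2} \left(- \frac{1}{3}\right)\right) = 56 - \frac{119}{174} = \frac{9625}{174} \approx 55.316$)
$v \left(78 + \left(\left(8^{2} + 26\right) - 7\right)\right) = \frac{9625 \left(78 + \left(\left(8^{2} + 26\right) - 7\right)\right)}{174} = \frac{9625 \left(78 + \left(\left(64 + 26\right) - 7\right)\right)}{174} = \frac{9625 \left(78 + \left(90 - 7\right)\right)}{174} = \frac{9625 \left(78 + 83\right)}{174} = \frac{9625}{174} \cdot 161 = \frac{1549625}{174}$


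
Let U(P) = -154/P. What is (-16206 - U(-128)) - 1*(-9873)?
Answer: -405389/64 ≈ -6334.2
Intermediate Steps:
(-16206 - U(-128)) - 1*(-9873) = (-16206 - (-154)/(-128)) - 1*(-9873) = (-16206 - (-154)*(-1)/128) + 9873 = (-16206 - 1*77/64) + 9873 = (-16206 - 77/64) + 9873 = -1037261/64 + 9873 = -405389/64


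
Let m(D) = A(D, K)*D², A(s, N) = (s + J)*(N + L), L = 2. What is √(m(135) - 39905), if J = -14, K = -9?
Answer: 16*I*√60455 ≈ 3934.0*I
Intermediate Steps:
A(s, N) = (-14 + s)*(2 + N) (A(s, N) = (s - 14)*(N + 2) = (-14 + s)*(2 + N))
m(D) = D²*(98 - 7*D) (m(D) = (-28 - 14*(-9) + 2*D - 9*D)*D² = (-28 + 126 + 2*D - 9*D)*D² = (98 - 7*D)*D² = D²*(98 - 7*D))
√(m(135) - 39905) = √(7*135²*(14 - 1*135) - 39905) = √(7*18225*(14 - 135) - 39905) = √(7*18225*(-121) - 39905) = √(-15436575 - 39905) = √(-15476480) = 16*I*√60455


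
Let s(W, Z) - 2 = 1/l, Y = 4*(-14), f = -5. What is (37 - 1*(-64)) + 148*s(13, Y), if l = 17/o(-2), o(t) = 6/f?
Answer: 32857/85 ≈ 386.55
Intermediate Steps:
o(t) = -6/5 (o(t) = 6/(-5) = 6*(-⅕) = -6/5)
l = -85/6 (l = 17/(-6/5) = 17*(-⅚) = -85/6 ≈ -14.167)
Y = -56
s(W, Z) = 164/85 (s(W, Z) = 2 + 1/(-85/6) = 2 - 6/85 = 164/85)
(37 - 1*(-64)) + 148*s(13, Y) = (37 - 1*(-64)) + 148*(164/85) = (37 + 64) + 24272/85 = 101 + 24272/85 = 32857/85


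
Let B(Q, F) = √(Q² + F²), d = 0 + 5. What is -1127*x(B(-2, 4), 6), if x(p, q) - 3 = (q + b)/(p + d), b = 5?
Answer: -15778 + 24794*√5/5 ≈ -4689.8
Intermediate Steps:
d = 5
B(Q, F) = √(F² + Q²)
x(p, q) = 3 + (5 + q)/(5 + p) (x(p, q) = 3 + (q + 5)/(p + 5) = 3 + (5 + q)/(5 + p))
-1127*x(B(-2, 4), 6) = -1127*(20 + 6 + 3*√(4² + (-2)²))/(5 + √(4² + (-2)²)) = -1127*(20 + 6 + 3*√(16 + 4))/(5 + √(16 + 4)) = -1127*(20 + 6 + 3*√20)/(5 + √20) = -1127*(20 + 6 + 3*(2*√5))/(5 + 2*√5) = -1127*(20 + 6 + 6*√5)/(5 + 2*√5) = -1127*(26 + 6*√5)/(5 + 2*√5)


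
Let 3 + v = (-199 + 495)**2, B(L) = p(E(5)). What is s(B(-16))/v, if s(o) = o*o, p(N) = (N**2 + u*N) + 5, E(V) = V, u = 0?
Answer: 900/87613 ≈ 0.010272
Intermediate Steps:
p(N) = 5 + N**2 (p(N) = (N**2 + 0*N) + 5 = (N**2 + 0) + 5 = N**2 + 5 = 5 + N**2)
B(L) = 30 (B(L) = 5 + 5**2 = 5 + 25 = 30)
s(o) = o**2
v = 87613 (v = -3 + (-199 + 495)**2 = -3 + 296**2 = -3 + 87616 = 87613)
s(B(-16))/v = 30**2/87613 = 900*(1/87613) = 900/87613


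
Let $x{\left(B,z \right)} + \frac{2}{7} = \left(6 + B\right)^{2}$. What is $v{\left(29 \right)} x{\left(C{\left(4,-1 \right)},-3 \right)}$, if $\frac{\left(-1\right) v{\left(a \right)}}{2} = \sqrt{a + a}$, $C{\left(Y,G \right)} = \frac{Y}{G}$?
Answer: $- \frac{52 \sqrt{58}}{7} \approx -56.574$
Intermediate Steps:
$v{\left(a \right)} = - 2 \sqrt{2} \sqrt{a}$ ($v{\left(a \right)} = - 2 \sqrt{a + a} = - 2 \sqrt{2 a} = - 2 \sqrt{2} \sqrt{a}$)
$x{\left(B,z \right)} = - \frac{2}{7} + \left(6 + B\right)^{2}$
$v{\left(29 \right)} x{\left(C{\left(4,-1 \right)},-3 \right)} = - 2 \sqrt{2} \sqrt{29} \left(- \frac{2}{7} + \left(6 + \frac{4}{-1}\right)^{2}\right) = - 2 \sqrt{58} \left(- \frac{2}{7} + \left(6 + 4 \left(-1\right)\right)^{2}\right) = - 2 \sqrt{58} \left(- \frac{2}{7} + \left(6 - 4\right)^{2}\right) = - 2 \sqrt{58} \left(- \frac{2}{7} + 2^{2}\right) = - 2 \sqrt{58} \left(- \frac{2}{7} + 4\right) = - 2 \sqrt{58} \cdot \frac{26}{7} = - \frac{52 \sqrt{58}}{7}$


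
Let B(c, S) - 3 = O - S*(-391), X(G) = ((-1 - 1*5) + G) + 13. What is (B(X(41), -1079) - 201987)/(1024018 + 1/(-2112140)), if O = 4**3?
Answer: -1317571941260/2162869378519 ≈ -0.60918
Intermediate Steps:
O = 64
X(G) = 7 + G (X(G) = ((-1 - 5) + G) + 13 = (-6 + G) + 13 = 7 + G)
B(c, S) = 67 + 391*S (B(c, S) = 3 + (64 - S*(-391)) = 3 + (64 - (-391)*S) = 3 + (64 + 391*S) = 67 + 391*S)
(B(X(41), -1079) - 201987)/(1024018 + 1/(-2112140)) = ((67 + 391*(-1079)) - 201987)/(1024018 + 1/(-2112140)) = ((67 - 421889) - 201987)/(1024018 - 1/2112140) = (-421822 - 201987)/(2162869378519/2112140) = -623809*2112140/2162869378519 = -1317571941260/2162869378519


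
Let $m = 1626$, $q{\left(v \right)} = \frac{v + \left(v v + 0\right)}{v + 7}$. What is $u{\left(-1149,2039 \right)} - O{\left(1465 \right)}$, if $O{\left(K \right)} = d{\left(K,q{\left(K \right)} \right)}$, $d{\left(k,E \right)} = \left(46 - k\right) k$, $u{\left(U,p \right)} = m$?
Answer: $2080461$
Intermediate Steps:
$q{\left(v \right)} = \frac{v + v^{2}}{7 + v}$ ($q{\left(v \right)} = \frac{v + \left(v^{2} + 0\right)}{7 + v} = \frac{v + v^{2}}{7 + v}$)
$u{\left(U,p \right)} = 1626$
$d{\left(k,E \right)} = k \left(46 - k\right)$
$O{\left(K \right)} = K \left(46 - K\right)$
$u{\left(-1149,2039 \right)} - O{\left(1465 \right)} = 1626 - 1465 \left(46 - 1465\right) = 1626 - 1465 \left(-1419\right) = 1626 - -2078835 = 1626 + 2078835 = 2080461$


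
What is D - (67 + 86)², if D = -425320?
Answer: -448729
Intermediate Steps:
D - (67 + 86)² = -425320 - (67 + 86)² = -425320 - 1*153² = -425320 - 1*23409 = -425320 - 23409 = -448729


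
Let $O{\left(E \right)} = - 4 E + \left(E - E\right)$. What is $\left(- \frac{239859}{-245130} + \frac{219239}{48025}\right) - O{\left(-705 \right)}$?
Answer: $- \frac{2208854478697}{784824550} \approx -2814.5$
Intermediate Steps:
$O{\left(E \right)} = - 4 E$ ($O{\left(E \right)} = - 4 E + 0 = - 4 E$)
$\left(- \frac{239859}{-245130} + \frac{219239}{48025}\right) - O{\left(-705 \right)} = \left(- \frac{239859}{-245130} + \frac{219239}{48025}\right) - \left(-4\right) \left(-705\right) = \left(\left(-239859\right) \left(- \frac{1}{245130}\right) + 219239 \cdot \frac{1}{48025}\right) - 2820 = \left(\frac{79953}{81710} + \frac{219239}{48025}\right) - 2820 = \frac{4350752303}{784824550} - 2820 = - \frac{2208854478697}{784824550}$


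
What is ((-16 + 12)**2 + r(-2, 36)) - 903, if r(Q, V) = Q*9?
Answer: -905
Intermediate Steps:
r(Q, V) = 9*Q
((-16 + 12)**2 + r(-2, 36)) - 903 = ((-16 + 12)**2 + 9*(-2)) - 903 = ((-4)**2 - 18) - 903 = (16 - 18) - 903 = -2 - 903 = -905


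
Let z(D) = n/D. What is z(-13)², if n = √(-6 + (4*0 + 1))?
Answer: -5/169 ≈ -0.029586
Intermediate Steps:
n = I*√5 (n = √(-6 + (0 + 1)) = √(-6 + 1) = √(-5) = I*√5 ≈ 2.2361*I)
z(D) = I*√5/D (z(D) = (I*√5)/D = I*√5/D)
z(-13)² = (I*√5/(-13))² = (I*√5*(-1/13))² = (-I*√5/13)² = -5/169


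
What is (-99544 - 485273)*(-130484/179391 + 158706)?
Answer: -5549971336438718/59797 ≈ -9.2814e+10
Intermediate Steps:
(-99544 - 485273)*(-130484/179391 + 158706) = -584817*(-130484*1/179391 + 158706) = -584817*(-130484/179391 + 158706) = -584817*28470297562/179391 = -5549971336438718/59797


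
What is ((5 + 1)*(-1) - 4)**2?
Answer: 100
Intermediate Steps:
((5 + 1)*(-1) - 4)**2 = (6*(-1) - 4)**2 = (-6 - 4)**2 = (-10)**2 = 100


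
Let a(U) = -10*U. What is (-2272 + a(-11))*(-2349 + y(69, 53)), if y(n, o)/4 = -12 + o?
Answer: 4723970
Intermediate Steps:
y(n, o) = -48 + 4*o (y(n, o) = 4*(-12 + o) = -48 + 4*o)
(-2272 + a(-11))*(-2349 + y(69, 53)) = (-2272 - 10*(-11))*(-2349 + (-48 + 4*53)) = (-2272 + 110)*(-2349 + (-48 + 212)) = -2162*(-2349 + 164) = -2162*(-2185) = 4723970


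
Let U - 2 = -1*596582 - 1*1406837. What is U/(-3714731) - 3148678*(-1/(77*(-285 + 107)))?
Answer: -5834516471108/25457051543 ≈ -229.19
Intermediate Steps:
U = -2003417 (U = 2 + (-1*596582 - 1*1406837) = 2 + (-596582 - 1406837) = 2 - 2003419 = -2003417)
U/(-3714731) - 3148678*(-1/(77*(-285 + 107))) = -2003417/(-3714731) - 3148678*(-1/(77*(-285 + 107))) = -2003417*(-1/3714731) - 3148678/((-178*(-77))) = 2003417/3714731 - 3148678/13706 = 2003417/3714731 - 3148678*1/13706 = 2003417/3714731 - 1574339/6853 = -5834516471108/25457051543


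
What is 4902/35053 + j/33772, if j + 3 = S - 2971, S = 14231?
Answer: 560141965/1183809916 ≈ 0.47317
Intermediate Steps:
j = 11257 (j = -3 + (14231 - 2971) = -3 + 11260 = 11257)
4902/35053 + j/33772 = 4902/35053 + 11257/33772 = 560141965/1183809916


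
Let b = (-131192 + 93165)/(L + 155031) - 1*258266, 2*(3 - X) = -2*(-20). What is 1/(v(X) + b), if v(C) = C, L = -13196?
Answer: -141835/36633607332 ≈ -3.8717e-6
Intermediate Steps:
X = -17 (X = 3 - (-1)*(-20) = 3 - 1/2*40 = 3 - 20 = -17)
b = -36631196137/141835 (b = (-131192 + 93165)/(-13196 + 155031) - 1*258266 = -38027/141835 - 258266 = -36631196137/141835 ≈ -2.5827e+5)
1/(v(X) + b) = 1/(-17 - 36631196137/141835) = 1/(-36633607332/141835) = -141835/36633607332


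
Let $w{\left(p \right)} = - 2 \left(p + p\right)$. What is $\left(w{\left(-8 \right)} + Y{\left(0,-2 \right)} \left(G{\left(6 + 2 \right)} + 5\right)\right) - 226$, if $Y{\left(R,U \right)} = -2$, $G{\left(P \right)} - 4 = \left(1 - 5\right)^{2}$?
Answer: $-244$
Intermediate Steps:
$G{\left(P \right)} = 20$ ($G{\left(P \right)} = 4 + \left(1 - 5\right)^{2} = 4 + \left(-4\right)^{2} = 4 + 16 = 20$)
$w{\left(p \right)} = - 4 p$ ($w{\left(p \right)} = - 2 \cdot 2 p = - 4 p$)
$\left(w{\left(-8 \right)} + Y{\left(0,-2 \right)} \left(G{\left(6 + 2 \right)} + 5\right)\right) - 226 = \left(\left(-4\right) \left(-8\right) - 2 \left(20 + 5\right)\right) - 226 = \left(32 - 50\right) - 226 = -18 - 226 = -244$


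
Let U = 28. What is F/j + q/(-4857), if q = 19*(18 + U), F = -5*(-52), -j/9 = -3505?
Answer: -1753834/10214271 ≈ -0.17170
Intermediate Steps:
j = 31545 (j = -9*(-3505) = 31545)
F = 260
q = 874 (q = 19*(18 + 28) = 19*46 = 874)
F/j + q/(-4857) = 260/31545 + 874/(-4857) = 260*(1/31545) + 874*(-1/4857) = 52/6309 - 874/4857 = -1753834/10214271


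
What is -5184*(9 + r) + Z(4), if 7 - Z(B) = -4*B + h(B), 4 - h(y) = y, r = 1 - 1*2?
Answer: -41449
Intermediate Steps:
r = -1 (r = 1 - 2 = -1)
h(y) = 4 - y
Z(B) = 3 + 5*B (Z(B) = 7 - (-4*B + (4 - B)) = 7 - (4 - 5*B) = 7 + (-4 + 5*B) = 3 + 5*B)
-5184*(9 + r) + Z(4) = -5184*(9 - 1) + (3 + 5*4) = -5184*8 + (3 + 20) = -432*96 + 23 = -41472 + 23 = -41449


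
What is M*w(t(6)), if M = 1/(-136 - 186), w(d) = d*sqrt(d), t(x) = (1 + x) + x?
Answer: -13*sqrt(13)/322 ≈ -0.14557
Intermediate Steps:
t(x) = 1 + 2*x
w(d) = d**(3/2)
M = -1/322 (M = 1/(-322) = -1/322 ≈ -0.0031056)
M*w(t(6)) = -(1 + 2*6)**(3/2)/322 = -(1 + 12)**(3/2)/322 = -13*sqrt(13)/322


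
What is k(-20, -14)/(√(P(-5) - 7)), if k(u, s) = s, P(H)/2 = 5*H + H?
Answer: 14*I*√67/67 ≈ 1.7104*I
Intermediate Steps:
P(H) = 12*H (P(H) = 2*(5*H + H) = 2*(6*H) = 12*H)
k(-20, -14)/(√(P(-5) - 7)) = -14/√(12*(-5) - 7) = -14/√(-60 - 7) = -14*(-I*√67/67) = -(-14)*I*√67/67 = 14*I*√67/67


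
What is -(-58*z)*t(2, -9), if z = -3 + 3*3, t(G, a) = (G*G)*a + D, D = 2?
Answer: -11832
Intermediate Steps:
t(G, a) = 2 + a*G**2 (t(G, a) = (G*G)*a + 2 = G**2*a + 2 = a*G**2 + 2 = 2 + a*G**2)
z = 6 (z = -3 + 9 = 6)
-(-58*z)*t(2, -9) = -(-58*6)*(2 - 9*2**2) = -(-348)*(2 - 9*4) = -(-348)*(2 - 36) = -(-348)*(-34) = -1*11832 = -11832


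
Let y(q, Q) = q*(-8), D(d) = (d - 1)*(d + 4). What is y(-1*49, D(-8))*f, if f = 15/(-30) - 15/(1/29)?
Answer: -170716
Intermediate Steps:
D(d) = (-1 + d)*(4 + d)
f = -871/2 (f = 15*(-1/30) - 15/1/29 = -½ - 15*29 = -½ - 435 = -871/2 ≈ -435.50)
y(q, Q) = -8*q
y(-1*49, D(-8))*f = -(-8)*49*(-871/2) = -8*(-49)*(-871/2) = 392*(-871/2) = -170716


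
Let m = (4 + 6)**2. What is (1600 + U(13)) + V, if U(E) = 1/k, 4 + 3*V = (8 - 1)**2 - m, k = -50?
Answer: 237247/150 ≈ 1581.6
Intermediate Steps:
m = 100 (m = 10**2 = 100)
V = -55/3 (V = -4/3 + ((8 - 1)**2 - 1*100)/3 = -4/3 + (7**2 - 100)/3 = -4/3 + (49 - 100)/3 = -4/3 + (1/3)*(-51) = -4/3 - 17 = -55/3 ≈ -18.333)
U(E) = -1/50 (U(E) = 1/(-50) = -1/50)
(1600 + U(13)) + V = (1600 - 1/50) - 55/3 = 79999/50 - 55/3 = 237247/150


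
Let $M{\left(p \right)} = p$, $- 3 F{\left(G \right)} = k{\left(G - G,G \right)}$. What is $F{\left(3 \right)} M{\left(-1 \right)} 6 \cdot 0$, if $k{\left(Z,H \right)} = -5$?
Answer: $0$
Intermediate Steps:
$F{\left(G \right)} = \frac{5}{3}$ ($F{\left(G \right)} = \left(- \frac{1}{3}\right) \left(-5\right) = \frac{5}{3}$)
$F{\left(3 \right)} M{\left(-1 \right)} 6 \cdot 0 = \frac{5}{3} \left(-1\right) 6 \cdot 0 = \left(- \frac{5}{3}\right) 6 \cdot 0 = \left(-10\right) 0 = 0$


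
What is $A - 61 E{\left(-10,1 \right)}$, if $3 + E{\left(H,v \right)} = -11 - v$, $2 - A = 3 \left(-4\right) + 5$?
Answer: $924$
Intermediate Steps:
$A = 9$ ($A = 2 - \left(3 \left(-4\right) + 5\right) = 2 - \left(-12 + 5\right) = 2 - -7 = 2 + 7 = 9$)
$E{\left(H,v \right)} = -14 - v$ ($E{\left(H,v \right)} = -3 - \left(11 + v\right) = -14 - v$)
$A - 61 E{\left(-10,1 \right)} = 9 - 61 \left(-14 - 1\right) = 9 - -915 = 9 + 915 = 924$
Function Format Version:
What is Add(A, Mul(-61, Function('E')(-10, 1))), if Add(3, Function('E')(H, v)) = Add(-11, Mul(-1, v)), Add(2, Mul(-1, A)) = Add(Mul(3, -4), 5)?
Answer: 924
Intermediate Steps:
A = 9 (A = Add(2, Mul(-1, Add(Mul(3, -4), 5))) = Add(2, Mul(-1, Add(-12, 5))) = Add(2, Mul(-1, -7)) = Add(2, 7) = 9)
Function('E')(H, v) = Add(-14, Mul(-1, v)) (Function('E')(H, v) = Add(-3, Add(-11, Mul(-1, v))) = Add(-14, Mul(-1, v)))
Add(A, Mul(-61, Function('E')(-10, 1))) = Add(9, Mul(-61, Add(-14, Mul(-1, 1)))) = Add(9, Mul(-61, Add(-14, -1))) = Add(9, Mul(-61, -15)) = Add(9, 915) = 924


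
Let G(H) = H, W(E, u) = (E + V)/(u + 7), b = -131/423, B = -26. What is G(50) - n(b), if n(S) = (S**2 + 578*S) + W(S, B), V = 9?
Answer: 779757005/3399651 ≈ 229.36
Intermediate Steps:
b = -131/423 (b = -131*1/423 = -131/423 ≈ -0.30969)
W(E, u) = (9 + E)/(7 + u) (W(E, u) = (E + 9)/(u + 7) = (9 + E)/(7 + u))
n(S) = -9/19 + S**2 + 10981*S/19 (n(S) = (S**2 + 578*S) + (9 + S)/(7 - 26) = (S**2 + 578*S) + (9 + S)/(-19) = (S**2 + 578*S) - (9 + S)/19 = (S**2 + 578*S) + (-9/19 - S/19) = -9/19 + S**2 + 10981*S/19)
G(50) - n(b) = 50 - (-9/19 + (-131/423)**2 + (10981/19)*(-131/423)) = 50 - (-9/19 + 17161/178929 - 1438511/8037) = 50 - 1*(-609774455/3399651) = 50 + 609774455/3399651 = 779757005/3399651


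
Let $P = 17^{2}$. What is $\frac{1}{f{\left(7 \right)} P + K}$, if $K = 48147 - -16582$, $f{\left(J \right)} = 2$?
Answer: $\frac{1}{65307} \approx 1.5312 \cdot 10^{-5}$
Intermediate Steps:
$P = 289$
$K = 64729$ ($K = 48147 + 16582 = 64729$)
$\frac{1}{f{\left(7 \right)} P + K} = \frac{1}{2 \cdot 289 + 64729} = \frac{1}{578 + 64729} = \frac{1}{65307}$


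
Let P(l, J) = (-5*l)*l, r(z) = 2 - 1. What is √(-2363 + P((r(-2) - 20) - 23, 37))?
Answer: I*√11183 ≈ 105.75*I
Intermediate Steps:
r(z) = 1
P(l, J) = -5*l²
√(-2363 + P((r(-2) - 20) - 23, 37)) = √(-2363 - 5*((1 - 20) - 23)²) = √(-2363 - 5*(-19 - 23)²) = √(-2363 - 5*(-42)²) = √(-2363 - 5*1764) = √(-2363 - 8820) = √(-11183) = I*√11183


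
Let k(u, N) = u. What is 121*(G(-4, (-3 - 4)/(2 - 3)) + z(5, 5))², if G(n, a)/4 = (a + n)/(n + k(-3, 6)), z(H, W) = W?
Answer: 64009/49 ≈ 1306.3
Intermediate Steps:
G(n, a) = 4*(a + n)/(-3 + n) (G(n, a) = 4*((a + n)/(n - 3)) = 4*((a + n)/(-3 + n)) = 4*(a + n)/(-3 + n))
121*(G(-4, (-3 - 4)/(2 - 3)) + z(5, 5))² = 121*(4*((-3 - 4)/(2 - 3) - 4)/(-3 - 4) + 5)² = 121*(4*(-7/(-1) - 4)/(-7) + 5)² = 121*(4*(-⅐)*(-7*(-1) - 4) + 5)² = 121*(4*(-⅐)*(7 - 4) + 5)² = 121*(4*(-⅐)*3 + 5)² = 121*(-12/7 + 5)² = 121*(23/7)² = 121*(529/49) = 64009/49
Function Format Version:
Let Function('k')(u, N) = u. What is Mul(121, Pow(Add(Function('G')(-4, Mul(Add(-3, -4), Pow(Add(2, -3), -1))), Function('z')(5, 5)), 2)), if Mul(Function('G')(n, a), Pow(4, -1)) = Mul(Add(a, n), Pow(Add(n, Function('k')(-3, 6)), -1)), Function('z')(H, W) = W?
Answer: Rational(64009, 49) ≈ 1306.3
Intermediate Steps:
Function('G')(n, a) = Mul(4, Pow(Add(-3, n), -1), Add(a, n)) (Function('G')(n, a) = Mul(4, Mul(Add(a, n), Pow(Add(n, -3), -1))) = Mul(4, Mul(Add(a, n), Pow(Add(-3, n), -1))) = Mul(4, Mul(Pow(Add(-3, n), -1), Add(a, n))) = Mul(4, Pow(Add(-3, n), -1), Add(a, n)))
Mul(121, Pow(Add(Function('G')(-4, Mul(Add(-3, -4), Pow(Add(2, -3), -1))), Function('z')(5, 5)), 2)) = Mul(121, Pow(Add(Mul(4, Pow(Add(-3, -4), -1), Add(Mul(Add(-3, -4), Pow(Add(2, -3), -1)), -4)), 5), 2)) = Mul(121, Pow(Add(Mul(4, Pow(-7, -1), Add(Mul(-7, Pow(-1, -1)), -4)), 5), 2)) = Mul(121, Pow(Add(Mul(4, Rational(-1, 7), Add(Mul(-7, -1), -4)), 5), 2)) = Mul(121, Pow(Add(Mul(4, Rational(-1, 7), Add(7, -4)), 5), 2)) = Mul(121, Pow(Add(Mul(4, Rational(-1, 7), 3), 5), 2)) = Mul(121, Pow(Add(Rational(-12, 7), 5), 2)) = Mul(121, Pow(Rational(23, 7), 2)) = Mul(121, Rational(529, 49)) = Rational(64009, 49)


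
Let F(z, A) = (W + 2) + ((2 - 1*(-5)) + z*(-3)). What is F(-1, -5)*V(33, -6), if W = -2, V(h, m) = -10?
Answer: -100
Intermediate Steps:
F(z, A) = 7 - 3*z (F(z, A) = (-2 + 2) + ((2 - 1*(-5)) + z*(-3)) = 0 + ((2 + 5) - 3*z) = 0 + (7 - 3*z) = 7 - 3*z)
F(-1, -5)*V(33, -6) = (7 - 3*(-1))*(-10) = (7 + 3)*(-10) = 10*(-10) = -100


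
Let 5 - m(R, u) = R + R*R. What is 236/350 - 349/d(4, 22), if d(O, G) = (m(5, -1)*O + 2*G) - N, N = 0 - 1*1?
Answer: 13513/1925 ≈ 7.0197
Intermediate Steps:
m(R, u) = 5 - R - R² (m(R, u) = 5 - (R + R*R) = 5 - (R + R²) = 5 + (-R - R²) = 5 - R - R²)
N = -1 (N = 0 - 1 = -1)
d(O, G) = 1 - 25*O + 2*G (d(O, G) = ((5 - 1*5 - 1*5²)*O + 2*G) - 1*(-1) = ((5 - 5 - 1*25)*O + 2*G) + 1 = ((5 - 5 - 25)*O + 2*G) + 1 = (-25*O + 2*G) + 1 = 1 - 25*O + 2*G)
236/350 - 349/d(4, 22) = 236/350 - 349/(1 - 25*4 + 2*22) = 236*(1/350) - 349/(1 - 100 + 44) = 118/175 - 349/(-55) = 118/175 - 349*(-1/55) = 118/175 + 349/55 = 13513/1925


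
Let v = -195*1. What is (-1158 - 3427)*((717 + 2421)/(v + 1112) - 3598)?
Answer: 16481140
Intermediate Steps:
v = -195
(-1158 - 3427)*((717 + 2421)/(v + 1112) - 3598) = (-1158 - 3427)*((717 + 2421)/(-195 + 1112) - 3598) = -4585*(3138/917 - 3598) = -4585*(-3296228/917) = 16481140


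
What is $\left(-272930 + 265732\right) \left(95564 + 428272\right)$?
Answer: $-3770571528$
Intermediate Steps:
$\left(-272930 + 265732\right) \left(95564 + 428272\right) = \left(-7198\right) 523836 = -3770571528$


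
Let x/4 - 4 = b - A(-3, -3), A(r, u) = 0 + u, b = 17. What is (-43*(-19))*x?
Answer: 78432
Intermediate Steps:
A(r, u) = u
x = 96 (x = 16 + 4*(17 - 1*(-3)) = 16 + 4*(17 + 3) = 16 + 4*20 = 16 + 80 = 96)
(-43*(-19))*x = -43*(-19)*96 = 817*96 = 78432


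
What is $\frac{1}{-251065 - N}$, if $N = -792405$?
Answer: $\frac{1}{541340} \approx 1.8473 \cdot 10^{-6}$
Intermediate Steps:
$\frac{1}{-251065 - N} = \frac{1}{-251065 - -792405} = \frac{1}{-251065 + 792405} = \frac{1}{541340}$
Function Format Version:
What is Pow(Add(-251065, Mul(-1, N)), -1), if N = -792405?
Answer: Rational(1, 541340) ≈ 1.8473e-6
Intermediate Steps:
Pow(Add(-251065, Mul(-1, N)), -1) = Pow(Add(-251065, Mul(-1, -792405)), -1) = Pow(Add(-251065, 792405), -1) = Pow(541340, -1) = Rational(1, 541340)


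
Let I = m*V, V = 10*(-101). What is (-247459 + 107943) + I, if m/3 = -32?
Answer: -42556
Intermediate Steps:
V = -1010
m = -96 (m = 3*(-32) = -96)
I = 96960 (I = -96*(-1010) = 96960)
(-247459 + 107943) + I = (-247459 + 107943) + 96960 = -139516 + 96960 = -42556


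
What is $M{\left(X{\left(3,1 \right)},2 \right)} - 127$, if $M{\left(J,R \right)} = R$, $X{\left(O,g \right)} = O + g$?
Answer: $-125$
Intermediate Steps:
$M{\left(X{\left(3,1 \right)},2 \right)} - 127 = 2 - 127 = -125$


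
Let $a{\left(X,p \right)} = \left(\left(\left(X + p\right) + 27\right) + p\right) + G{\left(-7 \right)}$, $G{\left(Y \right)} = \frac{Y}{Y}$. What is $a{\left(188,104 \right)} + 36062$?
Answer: $36486$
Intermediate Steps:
$G{\left(Y \right)} = 1$
$a{\left(X,p \right)} = 28 + X + 2 p$ ($a{\left(X,p \right)} = \left(\left(\left(X + p\right) + 27\right) + p\right) + 1 = \left(\left(27 + X + p\right) + p\right) + 1 = \left(27 + X + 2 p\right) + 1 = 28 + X + 2 p$)
$a{\left(188,104 \right)} + 36062 = \left(28 + 188 + 2 \cdot 104\right) + 36062 = \left(28 + 188 + 208\right) + 36062 = 424 + 36062 = 36486$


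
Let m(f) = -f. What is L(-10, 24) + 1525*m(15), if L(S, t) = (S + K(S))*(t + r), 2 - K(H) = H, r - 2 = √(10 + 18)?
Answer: -22823 + 4*√7 ≈ -22812.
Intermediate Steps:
r = 2 + 2*√7 (r = 2 + √(10 + 18) = 2 + √28 = 2 + 2*√7 ≈ 7.2915)
K(H) = 2 - H
L(S, t) = 4 + 2*t + 4*√7 (L(S, t) = (S + (2 - S))*(t + (2 + 2*√7)) = 2*(2 + t + 2*√7) = 4 + 2*t + 4*√7)
L(-10, 24) + 1525*m(15) = (4 + 2*24 + 4*√7) + 1525*(-1*15) = (4 + 48 + 4*√7) + 1525*(-15) = (52 + 4*√7) - 22875 = -22823 + 4*√7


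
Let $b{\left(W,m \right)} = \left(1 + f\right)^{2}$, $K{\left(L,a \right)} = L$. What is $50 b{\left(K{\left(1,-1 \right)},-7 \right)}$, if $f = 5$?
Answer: $1800$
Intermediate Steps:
$b{\left(W,m \right)} = 36$ ($b{\left(W,m \right)} = \left(1 + 5\right)^{2} = 6^{2} = 36$)
$50 b{\left(K{\left(1,-1 \right)},-7 \right)} = 50 \cdot 36 = 1800$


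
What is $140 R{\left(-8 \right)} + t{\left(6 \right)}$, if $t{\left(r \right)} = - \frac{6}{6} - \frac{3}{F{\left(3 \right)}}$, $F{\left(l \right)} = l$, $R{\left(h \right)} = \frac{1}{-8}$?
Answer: $- \frac{39}{2} \approx -19.5$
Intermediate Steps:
$R{\left(h \right)} = - \frac{1}{8}$
$t{\left(r \right)} = -2$ ($t{\left(r \right)} = - \frac{6}{6} - \frac{3}{3} = \left(-6\right) \frac{1}{6} - 1 = -1 - 1 = -2$)
$140 R{\left(-8 \right)} + t{\left(6 \right)} = 140 \left(- \frac{1}{8}\right) - 2 = - \frac{35}{2} - 2 = - \frac{39}{2}$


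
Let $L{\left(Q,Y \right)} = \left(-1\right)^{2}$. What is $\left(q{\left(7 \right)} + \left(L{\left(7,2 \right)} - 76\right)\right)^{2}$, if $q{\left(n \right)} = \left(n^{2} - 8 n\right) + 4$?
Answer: $6084$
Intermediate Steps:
$L{\left(Q,Y \right)} = 1$
$q{\left(n \right)} = 4 + n^{2} - 8 n$
$\left(q{\left(7 \right)} + \left(L{\left(7,2 \right)} - 76\right)\right)^{2} = \left(\left(4 + 7^{2} - 56\right) + \left(1 - 76\right)\right)^{2} = \left(\left(4 + 49 - 56\right) + \left(1 - 76\right)\right)^{2} = \left(-3 - 75\right)^{2} = \left(-78\right)^{2} = 6084$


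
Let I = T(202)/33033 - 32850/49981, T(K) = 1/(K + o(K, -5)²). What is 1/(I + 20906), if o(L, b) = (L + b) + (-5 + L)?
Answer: 256631615614374/5364971884967688925 ≈ 4.7835e-5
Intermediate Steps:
o(L, b) = -5 + b + 2*L
T(K) = 1/(K + (-10 + 2*K)²) (T(K) = 1/(K + (-5 - 5 + 2*K)²) = 1/(K + (-10 + 2*K)²))
I = -168671066413919/256631615614374 (I = 1/((202 + 4*(-5 + 202)²)*33033) - 32850/49981 = (1/33033)/(202 + 4*197²) - 32850*1/49981 = (1/33033)/(202 + 4*38809) - 32850/49981 = (1/33033)/(202 + 155236) - 32850/49981 = (1/33033)/155438 - 32850/49981 = (1/155438)*(1/33033) - 32850/49981 = 1/5134583454 - 32850/49981 = -168671066413919/256631615614374 ≈ -0.65725)
1/(I + 20906) = 1/(-168671066413919/256631615614374 + 20906) = 1/(5364971884967688925/256631615614374) = 256631615614374/5364971884967688925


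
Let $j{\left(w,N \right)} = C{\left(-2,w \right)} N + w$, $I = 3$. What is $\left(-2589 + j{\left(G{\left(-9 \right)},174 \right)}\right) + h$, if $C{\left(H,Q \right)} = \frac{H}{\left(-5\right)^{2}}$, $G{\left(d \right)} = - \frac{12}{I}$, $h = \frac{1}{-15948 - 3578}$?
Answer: $- \frac{1272568023}{488150} \approx -2606.9$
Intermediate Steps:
$h = - \frac{1}{19526}$ ($h = \frac{1}{-19526} = - \frac{1}{19526} \approx -5.1214 \cdot 10^{-5}$)
$G{\left(d \right)} = -4$ ($G{\left(d \right)} = - \frac{12}{3} = \left(-12\right) \frac{1}{3} = -4$)
$C{\left(H,Q \right)} = \frac{H}{25}$
$j{\left(w,N \right)} = w - \frac{2 N}{25}$ ($j{\left(w,N \right)} = \frac{1}{25} \left(-2\right) N + w = - \frac{2 N}{25} + w = w - \frac{2 N}{25}$)
$\left(-2589 + j{\left(G{\left(-9 \right)},174 \right)}\right) + h = \left(-2589 - \frac{448}{25}\right) - \frac{1}{19526} = - \frac{65173}{25} - \frac{1}{19526} = - \frac{1272568023}{488150}$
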